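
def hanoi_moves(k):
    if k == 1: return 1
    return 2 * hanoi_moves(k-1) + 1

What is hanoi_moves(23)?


hanoi_moves(23) = 2 * hanoi_moves(22) + 1
hanoi_moves(22) = 2 * hanoi_moves(21) + 1
hanoi_moves(21) = 2 * hanoi_moves(20) + 1
hanoi_moves(20) = 2 * hanoi_moves(19) + 1
hanoi_moves(19) = 2 * hanoi_moves(18) + 1
hanoi_moves(18) = 2 * hanoi_moves(17) + 1
hanoi_moves(17) = 2 * hanoi_moves(16) + 1
hanoi_moves(16) = 2 * hanoi_moves(15) + 1
hanoi_moves(15) = 2 * hanoi_moves(14) + 1
hanoi_moves(14) = 2 * hanoi_moves(13) + 1
hanoi_moves(13) = 2 * hanoi_moves(12) + 1
hanoi_moves(12) = 2 * hanoi_moves(11) + 1
hanoi_moves(11) = 2 * hanoi_moves(10) + 1
hanoi_moves(10) = 2 * hanoi_moves(9) + 1
hanoi_moves(9) = 2 * hanoi_moves(8) + 1
hanoi_moves(8) = 2 * hanoi_moves(7) + 1
hanoi_moves(7) = 2 * hanoi_moves(6) + 1
hanoi_moves(6) = 2 * hanoi_moves(5) + 1
hanoi_moves(5) = 2 * hanoi_moves(4) + 1
hanoi_moves(4) = 2 * hanoi_moves(3) + 1
hanoi_moves(3) = 2 * hanoi_moves(2) + 1
hanoi_moves(2) = 2 * hanoi_moves(1) + 1
hanoi_moves(1) = 1  (base case)
hanoi_moves(2) = 2 * 1 + 1 = 3
hanoi_moves(3) = 2 * 3 + 1 = 7
hanoi_moves(4) = 2 * 7 + 1 = 15
hanoi_moves(5) = 2 * 15 + 1 = 31
hanoi_moves(6) = 2 * 31 + 1 = 63
hanoi_moves(7) = 2 * 63 + 1 = 127
hanoi_moves(8) = 2 * 127 + 1 = 255
hanoi_moves(9) = 2 * 255 + 1 = 511
hanoi_moves(10) = 2 * 511 + 1 = 1023
hanoi_moves(11) = 2 * 1023 + 1 = 2047
hanoi_moves(12) = 2 * 2047 + 1 = 4095
hanoi_moves(13) = 2 * 4095 + 1 = 8191
hanoi_moves(14) = 2 * 8191 + 1 = 16383
hanoi_moves(15) = 2 * 16383 + 1 = 32767
hanoi_moves(16) = 2 * 32767 + 1 = 65535
hanoi_moves(17) = 2 * 65535 + 1 = 131071
hanoi_moves(18) = 2 * 131071 + 1 = 262143
hanoi_moves(19) = 2 * 262143 + 1 = 524287
hanoi_moves(20) = 2 * 524287 + 1 = 1048575
hanoi_moves(21) = 2 * 1048575 + 1 = 2097151
hanoi_moves(22) = 2 * 2097151 + 1 = 4194303
hanoi_moves(23) = 2 * 4194303 + 1 = 8388607

8388607


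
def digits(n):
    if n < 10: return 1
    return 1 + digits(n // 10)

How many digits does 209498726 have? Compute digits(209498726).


digits(209498726) = 1 + digits(20949872)
digits(20949872) = 1 + digits(2094987)
digits(2094987) = 1 + digits(209498)
digits(209498) = 1 + digits(20949)
digits(20949) = 1 + digits(2094)
digits(2094) = 1 + digits(209)
digits(209) = 1 + digits(20)
digits(20) = 1 + digits(2)
digits(2) = 1  (base case: 2 < 10)
Unwinding: 1 + 1 + 1 + 1 + 1 + 1 + 1 + 1 + 1 = 9

9


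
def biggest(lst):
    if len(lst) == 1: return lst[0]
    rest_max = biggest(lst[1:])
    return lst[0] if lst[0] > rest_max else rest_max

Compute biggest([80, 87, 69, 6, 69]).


biggest([80, 87, 69, 6, 69]): compare 80 with biggest([87, 69, 6, 69])
biggest([87, 69, 6, 69]): compare 87 with biggest([69, 6, 69])
biggest([69, 6, 69]): compare 69 with biggest([6, 69])
biggest([6, 69]): compare 6 with biggest([69])
biggest([69]) = 69  (base case)
Compare 6 with 69 -> 69
Compare 69 with 69 -> 69
Compare 87 with 69 -> 87
Compare 80 with 87 -> 87

87


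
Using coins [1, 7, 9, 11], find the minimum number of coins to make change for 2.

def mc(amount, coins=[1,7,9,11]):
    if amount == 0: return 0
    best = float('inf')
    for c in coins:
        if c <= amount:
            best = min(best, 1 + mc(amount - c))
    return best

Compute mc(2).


Building up with DP:
mc(0) = 0
mc(1) = min(1+mc(0)=1+0=1) = 1
mc(2) = min(1+mc(1)=1+1=2) = 2

2


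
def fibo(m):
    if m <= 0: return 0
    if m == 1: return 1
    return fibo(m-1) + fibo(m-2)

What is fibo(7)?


Computing fibo(7) bottom-up:
fibo(0) = 0
fibo(1) = 1
fibo(2) = fibo(1) + fibo(0) = 1 + 0 = 1
fibo(3) = fibo(2) + fibo(1) = 1 + 1 = 2
fibo(4) = fibo(3) + fibo(2) = 2 + 1 = 3
fibo(5) = fibo(4) + fibo(3) = 3 + 2 = 5
fibo(6) = fibo(5) + fibo(4) = 5 + 3 = 8
fibo(7) = fibo(6) + fibo(5) = 8 + 5 = 13

13


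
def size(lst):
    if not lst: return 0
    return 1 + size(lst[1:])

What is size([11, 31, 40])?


size([11, 31, 40]) = 1 + size([31, 40])
size([31, 40]) = 1 + size([40])
size([40]) = 1 + size([])
size([]) = 0  (base case)
Unwinding: 1 + 1 + 1 + 0 = 3

3


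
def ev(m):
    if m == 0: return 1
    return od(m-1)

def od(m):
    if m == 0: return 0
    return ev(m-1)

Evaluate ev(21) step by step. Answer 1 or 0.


ev(21) = od(20)
od(20) = ev(19)
ev(19) = od(18)
od(18) = ev(17)
ev(17) = od(16)
od(16) = ev(15)
ev(15) = od(14)
od(14) = ev(13)
ev(13) = od(12)
od(12) = ev(11)
ev(11) = od(10)
od(10) = ev(9)
ev(9) = od(8)
od(8) = ev(7)
ev(7) = od(6)
od(6) = ev(5)
ev(5) = od(4)
od(4) = ev(3)
ev(3) = od(2)
od(2) = ev(1)
ev(1) = od(0)
od(0) = 0  (base case)
Result: 0

0


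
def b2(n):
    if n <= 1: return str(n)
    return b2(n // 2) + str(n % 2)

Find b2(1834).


b2(1834) = b2(917) + '0'
b2(917) = b2(458) + '1'
b2(458) = b2(229) + '0'
b2(229) = b2(114) + '1'
b2(114) = b2(57) + '0'
b2(57) = b2(28) + '1'
b2(28) = b2(14) + '0'
b2(14) = b2(7) + '0'
b2(7) = b2(3) + '1'
b2(3) = b2(1) + '1'
b2(1) = '1'  (base case)
Concatenating: '1' + '1' + '1' + '0' + '0' + '1' + '0' + '1' + '0' + '1' + '0' = '11100101010'

11100101010


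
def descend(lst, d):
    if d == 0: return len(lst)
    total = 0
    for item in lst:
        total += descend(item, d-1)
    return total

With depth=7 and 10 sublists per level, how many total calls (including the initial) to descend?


At depth 0 (root): 1 call
At depth 1: each of 1 parents calls descend on 10 children = 10 calls
At depth 2: each of 10 parents calls descend on 10 children = 100 calls
At depth 3: each of 100 parents calls descend on 10 children = 1000 calls
At depth 4: each of 1000 parents calls descend on 10 children = 10000 calls
At depth 5: each of 10000 parents calls descend on 10 children = 100000 calls
At depth 6: each of 100000 parents calls descend on 10 children = 1000000 calls
At depth 7: each of 1000000 parents calls descend on 10 children = 10000000 calls
Total: 1 + 10 + 100 + 1000 + 10000 + 100000 + 1000000 + 10000000 = 11111111

11111111


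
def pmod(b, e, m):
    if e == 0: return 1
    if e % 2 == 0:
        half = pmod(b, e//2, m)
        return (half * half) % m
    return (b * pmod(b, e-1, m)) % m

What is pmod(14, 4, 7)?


pmod(14, 4, 7): e is even, compute pmod(14, 2, 7)
  pmod(14, 2, 7): e is even, compute pmod(14, 1, 7)
    pmod(14, 1, 7): e is odd, compute pmod(14, 0, 7)
      pmod(14, 0, 7) = 1
    (14 * 1) % 7 = 0
  half=0, (0*0) % 7 = 0
half=0, (0*0) % 7 = 0

0


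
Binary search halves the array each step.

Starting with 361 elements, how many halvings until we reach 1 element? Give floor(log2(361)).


361 / 2 = 180
180 / 2 = 90
90 / 2 = 45
45 / 2 = 22
22 / 2 = 11
11 / 2 = 5
5 / 2 = 2
2 / 2 = 1
Reached 1 after 8 halvings

8


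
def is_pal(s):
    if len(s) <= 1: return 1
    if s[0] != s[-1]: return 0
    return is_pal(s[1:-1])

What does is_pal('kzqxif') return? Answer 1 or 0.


is_pal('kzqxif'): s[0]='k' != s[-1]='f' -> return 0
Result: 0 (not a palindrome)

0


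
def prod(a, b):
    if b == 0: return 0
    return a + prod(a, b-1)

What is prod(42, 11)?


prod(42, 11) = 42 + prod(42, 10)
prod(42, 10) = 42 + prod(42, 9)
prod(42, 9) = 42 + prod(42, 8)
prod(42, 8) = 42 + prod(42, 7)
prod(42, 7) = 42 + prod(42, 6)
prod(42, 6) = 42 + prod(42, 5)
prod(42, 5) = 42 + prod(42, 4)
prod(42, 4) = 42 + prod(42, 3)
prod(42, 3) = 42 + prod(42, 2)
prod(42, 2) = 42 + prod(42, 1)
prod(42, 1) = 42 + prod(42, 0)
prod(42, 0) = 0  (base case)
Total: 42 + 42 + 42 + 42 + 42 + 42 + 42 + 42 + 42 + 42 + 42 + 0 = 462

462


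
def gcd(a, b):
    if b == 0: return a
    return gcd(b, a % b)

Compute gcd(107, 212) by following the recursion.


gcd(107, 212) = gcd(212, 107)
gcd(212, 107) = gcd(107, 105)
gcd(107, 105) = gcd(105, 2)
gcd(105, 2) = gcd(2, 1)
gcd(2, 1) = gcd(1, 0)
gcd(1, 0) = 1  (base case)

1


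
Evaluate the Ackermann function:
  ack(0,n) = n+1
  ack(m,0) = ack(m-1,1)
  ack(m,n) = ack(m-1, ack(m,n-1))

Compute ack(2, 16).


ack(2, 16) = ack(1, ack(2, 15))
  ack(2, 15) = ack(1, ack(2, 14))
    ack(2, 14) = ack(1, ack(2, 13))
      ack(2, 13) = ack(1, ack(2, 12))
        ack(2, 12) = ack(1, ack(2, 11))
          ack(2, 11) = ack(1, ack(2, 10))
          ack(2, 10) = ack(1, ack(2, 9))
          ack(2, 9) = ack(1, ack(2, 8))
          ack(2, 8) = ack(1, ack(2, 7))
          ack(2, 7) = ack(1, ack(2, 6))
          ack(2, 6) = ack(1, ack(2, 5))
          ack(2, 5) = ack(1, ack(2, 4))
          ack(2, 4) = ack(1, ack(2, 3))
          ack(2, 3) = ack(1, ack(2, 2))
          ack(2, 2) = ack(1, ack(2, 1))
          ack(2, 1) = ack(1, ack(2, 0))
          ack(2, 0) = ack(1, 1)
          ack(1, 1) = ack(0, ack(1, 0))
          ack(1, 0) = ack(0, 1)
          ack(0, 1) = 2
            = ack(0, 2)
          ack(0, 2) = 3
            = ack(1, 3)
          ack(1, 3) = ack(0, ack(1, 2))
          ack(1, 2) = ack(0, ack(1, 1))
... (trace truncated)
Result: ack(2, 16) = 35

35


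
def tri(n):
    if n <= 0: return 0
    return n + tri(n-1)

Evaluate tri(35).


tri(35)
= 35 + 34 + 33 + 32 + 31 + 30 + 29 + 28 + 27 + 26 + 25 + 24 + 23 + 22 + 21 + 20 + 19 + 18 + 17 + 16 + 15 + 14 + 13 + 12 + 11 + 10 + 9 + 8 + 7 + 6 + 5 + 4 + 3 + 2 + 1 + tri(0)
= 35 + 34 + 33 + 32 + 31 + 30 + 29 + 28 + 27 + 26 + 25 + 24 + 23 + 22 + 21 + 20 + 19 + 18 + 17 + 16 + 15 + 14 + 13 + 12 + 11 + 10 + 9 + 8 + 7 + 6 + 5 + 4 + 3 + 2 + 1 + 0
= 630

630


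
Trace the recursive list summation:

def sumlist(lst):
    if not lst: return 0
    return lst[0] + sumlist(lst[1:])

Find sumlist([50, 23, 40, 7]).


sumlist([50, 23, 40, 7]) = 50 + sumlist([23, 40, 7])
sumlist([23, 40, 7]) = 23 + sumlist([40, 7])
sumlist([40, 7]) = 40 + sumlist([7])
sumlist([7]) = 7 + sumlist([])
sumlist([]) = 0  (base case)
Total: 50 + 23 + 40 + 7 + 0 = 120

120


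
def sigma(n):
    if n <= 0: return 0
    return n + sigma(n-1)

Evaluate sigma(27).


sigma(27)
= 27 + 26 + 25 + 24 + 23 + 22 + 21 + 20 + 19 + 18 + 17 + 16 + 15 + 14 + 13 + 12 + 11 + 10 + 9 + 8 + 7 + 6 + 5 + 4 + 3 + 2 + 1 + sigma(0)
= 27 + 26 + 25 + 24 + 23 + 22 + 21 + 20 + 19 + 18 + 17 + 16 + 15 + 14 + 13 + 12 + 11 + 10 + 9 + 8 + 7 + 6 + 5 + 4 + 3 + 2 + 1 + 0
= 378

378


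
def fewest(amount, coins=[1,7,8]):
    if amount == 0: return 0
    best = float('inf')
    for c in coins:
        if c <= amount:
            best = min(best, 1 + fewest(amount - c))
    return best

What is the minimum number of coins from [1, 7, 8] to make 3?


Building up with DP:
fewest(0) = 0
fewest(1) = min(1+fewest(0)=1+0=1) = 1
fewest(2) = min(1+fewest(1)=1+1=2) = 2
fewest(3) = min(1+fewest(2)=1+2=3) = 3

3


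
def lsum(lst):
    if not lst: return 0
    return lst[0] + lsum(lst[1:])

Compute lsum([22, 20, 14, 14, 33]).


lsum([22, 20, 14, 14, 33]) = 22 + lsum([20, 14, 14, 33])
lsum([20, 14, 14, 33]) = 20 + lsum([14, 14, 33])
lsum([14, 14, 33]) = 14 + lsum([14, 33])
lsum([14, 33]) = 14 + lsum([33])
lsum([33]) = 33 + lsum([])
lsum([]) = 0  (base case)
Total: 22 + 20 + 14 + 14 + 33 + 0 = 103

103


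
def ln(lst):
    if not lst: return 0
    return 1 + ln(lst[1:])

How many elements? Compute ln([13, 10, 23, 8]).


ln([13, 10, 23, 8]) = 1 + ln([10, 23, 8])
ln([10, 23, 8]) = 1 + ln([23, 8])
ln([23, 8]) = 1 + ln([8])
ln([8]) = 1 + ln([])
ln([]) = 0  (base case)
Unwinding: 1 + 1 + 1 + 1 + 0 = 4

4


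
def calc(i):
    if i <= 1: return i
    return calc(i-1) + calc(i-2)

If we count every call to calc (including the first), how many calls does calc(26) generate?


Let C(n) = total calls for calc(n)
C(0) = 1, C(1) = 1
C(2) = 1 + C(1) + C(0) = 1 + 1 + 1 = 3
C(3) = 1 + C(2) + C(1) = 1 + 3 + 1 = 5
C(4) = 1 + C(3) + C(2) = 1 + 5 + 3 = 9
C(5) = 1 + C(4) + C(3) = 1 + 9 + 5 = 15
C(6) = 1 + C(5) + C(4) = 1 + 15 + 9 = 25
C(7) = 1 + C(6) + C(5) = 1 + 25 + 15 = 41
C(8) = 1 + C(7) + C(6) = 1 + 41 + 25 = 67
C(9) = 1 + C(8) + C(7) = 1 + 67 + 41 = 109
C(10) = 1 + C(9) + C(8) = 1 + 109 + 67 = 177
C(11) = 1 + C(10) + C(9) = 1 + 177 + 109 = 287
C(12) = 1 + C(11) + C(10) = 1 + 287 + 177 = 465
C(13) = 1 + C(12) + C(11) = 1 + 465 + 287 = 753
C(14) = 1 + C(13) + C(12) = 1 + 753 + 465 = 1219
C(15) = 1 + C(14) + C(13) = 1 + 1219 + 753 = 1973
C(16) = 1 + C(15) + C(14) = 1 + 1973 + 1219 = 3193
C(17) = 1 + C(16) + C(15) = 1 + 3193 + 1973 = 5167
C(18) = 1 + C(17) + C(16) = 1 + 5167 + 3193 = 8361
C(19) = 1 + C(18) + C(17) = 1 + 8361 + 5167 = 13529
C(20) = 1 + C(19) + C(18) = 1 + 13529 + 8361 = 21891
C(21) = 1 + C(20) + C(19) = 1 + 21891 + 13529 = 35421
C(22) = 1 + C(21) + C(20) = 1 + 35421 + 21891 = 57313
C(23) = 1 + C(22) + C(21) = 1 + 57313 + 35421 = 92735
C(24) = 1 + C(23) + C(22) = 1 + 92735 + 57313 = 150049
C(25) = 1 + C(24) + C(23) = 1 + 150049 + 92735 = 242785
C(26) = 1 + C(25) + C(24) = 1 + 242785 + 150049 = 392835

392835


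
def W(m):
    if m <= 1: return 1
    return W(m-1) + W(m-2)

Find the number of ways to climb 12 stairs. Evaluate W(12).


Building up from base cases:
W(0) = 1
W(1) = 1
W(2) = W(1) + W(0) = 1 + 1 = 2
W(3) = W(2) + W(1) = 2 + 1 = 3
W(4) = W(3) + W(2) = 3 + 2 = 5
W(5) = W(4) + W(3) = 5 + 3 = 8
W(6) = W(5) + W(4) = 8 + 5 = 13
W(7) = W(6) + W(5) = 13 + 8 = 21
W(8) = W(7) + W(6) = 21 + 13 = 34
W(9) = W(8) + W(7) = 34 + 21 = 55
W(10) = W(9) + W(8) = 55 + 34 = 89
W(11) = W(10) + W(9) = 89 + 55 = 144
W(12) = W(11) + W(10) = 144 + 89 = 233

233


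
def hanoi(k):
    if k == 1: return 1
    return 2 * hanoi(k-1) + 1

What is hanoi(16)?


hanoi(16) = 2 * hanoi(15) + 1
hanoi(15) = 2 * hanoi(14) + 1
hanoi(14) = 2 * hanoi(13) + 1
hanoi(13) = 2 * hanoi(12) + 1
hanoi(12) = 2 * hanoi(11) + 1
hanoi(11) = 2 * hanoi(10) + 1
hanoi(10) = 2 * hanoi(9) + 1
hanoi(9) = 2 * hanoi(8) + 1
hanoi(8) = 2 * hanoi(7) + 1
hanoi(7) = 2 * hanoi(6) + 1
hanoi(6) = 2 * hanoi(5) + 1
hanoi(5) = 2 * hanoi(4) + 1
hanoi(4) = 2 * hanoi(3) + 1
hanoi(3) = 2 * hanoi(2) + 1
hanoi(2) = 2 * hanoi(1) + 1
hanoi(1) = 1  (base case)
hanoi(2) = 2 * 1 + 1 = 3
hanoi(3) = 2 * 3 + 1 = 7
hanoi(4) = 2 * 7 + 1 = 15
hanoi(5) = 2 * 15 + 1 = 31
hanoi(6) = 2 * 31 + 1 = 63
hanoi(7) = 2 * 63 + 1 = 127
hanoi(8) = 2 * 127 + 1 = 255
hanoi(9) = 2 * 255 + 1 = 511
hanoi(10) = 2 * 511 + 1 = 1023
hanoi(11) = 2 * 1023 + 1 = 2047
hanoi(12) = 2 * 2047 + 1 = 4095
hanoi(13) = 2 * 4095 + 1 = 8191
hanoi(14) = 2 * 8191 + 1 = 16383
hanoi(15) = 2 * 16383 + 1 = 32767
hanoi(16) = 2 * 32767 + 1 = 65535

65535


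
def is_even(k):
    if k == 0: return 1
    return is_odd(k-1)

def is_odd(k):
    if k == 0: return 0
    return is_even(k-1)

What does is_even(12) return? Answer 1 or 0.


is_even(12) = is_odd(11)
is_odd(11) = is_even(10)
is_even(10) = is_odd(9)
is_odd(9) = is_even(8)
is_even(8) = is_odd(7)
is_odd(7) = is_even(6)
is_even(6) = is_odd(5)
is_odd(5) = is_even(4)
is_even(4) = is_odd(3)
is_odd(3) = is_even(2)
is_even(2) = is_odd(1)
is_odd(1) = is_even(0)
is_even(0) = 1  (base case)
Result: 1

1


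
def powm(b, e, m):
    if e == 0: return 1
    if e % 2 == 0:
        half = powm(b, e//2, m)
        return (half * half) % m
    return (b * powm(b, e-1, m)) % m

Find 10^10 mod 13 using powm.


powm(10, 10, 13): e is even, compute powm(10, 5, 13)
  powm(10, 5, 13): e is odd, compute powm(10, 4, 13)
    powm(10, 4, 13): e is even, compute powm(10, 2, 13)
      powm(10, 2, 13): e is even, compute powm(10, 1, 13)
        powm(10, 1, 13): e is odd, compute powm(10, 0, 13)
          powm(10, 0, 13) = 1
        (10 * 1) % 13 = 10
      half=10, (10*10) % 13 = 9
    half=9, (9*9) % 13 = 3
  (10 * 3) % 13 = 4
half=4, (4*4) % 13 = 3

3


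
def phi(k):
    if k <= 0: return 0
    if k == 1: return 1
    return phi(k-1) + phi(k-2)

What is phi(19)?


Computing phi(19) bottom-up:
phi(0) = 0
phi(1) = 1
phi(2) = phi(1) + phi(0) = 1 + 0 = 1
phi(3) = phi(2) + phi(1) = 1 + 1 = 2
phi(4) = phi(3) + phi(2) = 2 + 1 = 3
phi(5) = phi(4) + phi(3) = 3 + 2 = 5
phi(6) = phi(5) + phi(4) = 5 + 3 = 8
phi(7) = phi(6) + phi(5) = 8 + 5 = 13
phi(8) = phi(7) + phi(6) = 13 + 8 = 21
phi(9) = phi(8) + phi(7) = 21 + 13 = 34
phi(10) = phi(9) + phi(8) = 34 + 21 = 55
phi(11) = phi(10) + phi(9) = 55 + 34 = 89
phi(12) = phi(11) + phi(10) = 89 + 55 = 144
phi(13) = phi(12) + phi(11) = 144 + 89 = 233
phi(14) = phi(13) + phi(12) = 233 + 144 = 377
phi(15) = phi(14) + phi(13) = 377 + 233 = 610
phi(16) = phi(15) + phi(14) = 610 + 377 = 987
phi(17) = phi(16) + phi(15) = 987 + 610 = 1597
phi(18) = phi(17) + phi(16) = 1597 + 987 = 2584
phi(19) = phi(18) + phi(17) = 2584 + 1597 = 4181

4181


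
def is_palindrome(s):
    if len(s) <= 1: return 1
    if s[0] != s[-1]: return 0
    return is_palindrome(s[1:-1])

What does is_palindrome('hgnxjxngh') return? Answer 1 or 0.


is_palindrome('hgnxjxngh'): s[0]='h' == s[-1]='h' -> check is_palindrome('gnxjxng')
is_palindrome('gnxjxng'): s[0]='g' == s[-1]='g' -> check is_palindrome('nxjxn')
is_palindrome('nxjxn'): s[0]='n' == s[-1]='n' -> check is_palindrome('xjx')
is_palindrome('xjx'): s[0]='x' == s[-1]='x' -> check is_palindrome('j')
is_palindrome('j'): len <= 1 -> return 1  (base case)
Result: 1 (palindrome)

1


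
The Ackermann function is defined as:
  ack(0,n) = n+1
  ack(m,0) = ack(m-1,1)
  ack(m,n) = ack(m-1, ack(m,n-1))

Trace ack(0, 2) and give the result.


ack(0, 2) = 3
Result: ack(0, 2) = 3

3


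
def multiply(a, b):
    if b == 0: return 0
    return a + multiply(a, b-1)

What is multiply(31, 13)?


multiply(31, 13) = 31 + multiply(31, 12)
multiply(31, 12) = 31 + multiply(31, 11)
multiply(31, 11) = 31 + multiply(31, 10)
multiply(31, 10) = 31 + multiply(31, 9)
multiply(31, 9) = 31 + multiply(31, 8)
multiply(31, 8) = 31 + multiply(31, 7)
multiply(31, 7) = 31 + multiply(31, 6)
multiply(31, 6) = 31 + multiply(31, 5)
multiply(31, 5) = 31 + multiply(31, 4)
multiply(31, 4) = 31 + multiply(31, 3)
multiply(31, 3) = 31 + multiply(31, 2)
multiply(31, 2) = 31 + multiply(31, 1)
multiply(31, 1) = 31 + multiply(31, 0)
multiply(31, 0) = 0  (base case)
Total: 31 + 31 + 31 + 31 + 31 + 31 + 31 + 31 + 31 + 31 + 31 + 31 + 31 + 0 = 403

403


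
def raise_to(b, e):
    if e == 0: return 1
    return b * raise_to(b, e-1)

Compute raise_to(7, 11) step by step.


raise_to(7, 11)
= 7 * raise_to(7, 10)
= 7 * 7 * raise_to(7, 9)
= 7 * 7 * 7 * raise_to(7, 8)
= 7 * 7 * 7 * 7 * raise_to(7, 7)
= 7 * 7 * 7 * 7 * 7 * raise_to(7, 6)
= 7 * 7 * 7 * 7 * 7 * 7 * raise_to(7, 5)
= 7 * 7 * 7 * 7 * 7 * 7 * 7 * raise_to(7, 4)
= 7 * 7 * 7 * 7 * 7 * 7 * 7 * 7 * raise_to(7, 3)
= 7 * 7 * 7 * 7 * 7 * 7 * 7 * 7 * 7 * raise_to(7, 2)
= 7 * 7 * 7 * 7 * 7 * 7 * 7 * 7 * 7 * 7 * raise_to(7, 1)
= 7 * 7 * 7 * 7 * 7 * 7 * 7 * 7 * 7 * 7 * 7 * raise_to(7, 0)
= 7 * 7 * 7 * 7 * 7 * 7 * 7 * 7 * 7 * 7 * 7 * 1
= 1977326743

1977326743


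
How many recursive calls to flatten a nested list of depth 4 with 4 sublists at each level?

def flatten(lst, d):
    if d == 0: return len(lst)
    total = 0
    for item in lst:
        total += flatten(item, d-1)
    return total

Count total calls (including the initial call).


At depth 0 (root): 1 call
At depth 1: each of 1 parents calls flatten on 4 children = 4 calls
At depth 2: each of 4 parents calls flatten on 4 children = 16 calls
At depth 3: each of 16 parents calls flatten on 4 children = 64 calls
At depth 4: each of 64 parents calls flatten on 4 children = 256 calls
Total: 1 + 4 + 16 + 64 + 256 = 341

341


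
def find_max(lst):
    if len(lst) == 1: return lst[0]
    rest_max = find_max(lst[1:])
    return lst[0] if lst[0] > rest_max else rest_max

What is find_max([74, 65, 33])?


find_max([74, 65, 33]): compare 74 with find_max([65, 33])
find_max([65, 33]): compare 65 with find_max([33])
find_max([33]) = 33  (base case)
Compare 65 with 33 -> 65
Compare 74 with 65 -> 74

74


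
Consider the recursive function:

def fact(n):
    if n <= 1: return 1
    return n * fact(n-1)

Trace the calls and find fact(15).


fact(15)
= 15 * fact(14)
= 15 * 14 * fact(13)
= 15 * 14 * 13 * fact(12)
= 15 * 14 * 13 * 12 * fact(11)
= 15 * 14 * 13 * 12 * 11 * fact(10)
= 15 * 14 * 13 * 12 * 11 * 10 * fact(9)
= 15 * 14 * 13 * 12 * 11 * 10 * 9 * fact(8)
= 15 * 14 * 13 * 12 * 11 * 10 * 9 * 8 * fact(7)
= 15 * 14 * 13 * 12 * 11 * 10 * 9 * 8 * 7 * fact(6)
= 15 * 14 * 13 * 12 * 11 * 10 * 9 * 8 * 7 * 6 * fact(5)
= 15 * 14 * 13 * 12 * 11 * 10 * 9 * 8 * 7 * 6 * 5 * fact(4)
= 15 * 14 * 13 * 12 * 11 * 10 * 9 * 8 * 7 * 6 * 5 * 4 * fact(3)
= 15 * 14 * 13 * 12 * 11 * 10 * 9 * 8 * 7 * 6 * 5 * 4 * 3 * fact(2)
= 15 * 14 * 13 * 12 * 11 * 10 * 9 * 8 * 7 * 6 * 5 * 4 * 3 * 2 * fact(1)
= 15 * 14 * 13 * 12 * 11 * 10 * 9 * 8 * 7 * 6 * 5 * 4 * 3 * 2 * 1
= 1307674368000

1307674368000


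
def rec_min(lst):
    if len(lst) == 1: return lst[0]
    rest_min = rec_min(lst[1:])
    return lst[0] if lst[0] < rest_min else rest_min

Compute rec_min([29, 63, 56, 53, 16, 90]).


rec_min([29, 63, 56, 53, 16, 90]): compare 29 with rec_min([63, 56, 53, 16, 90])
rec_min([63, 56, 53, 16, 90]): compare 63 with rec_min([56, 53, 16, 90])
rec_min([56, 53, 16, 90]): compare 56 with rec_min([53, 16, 90])
rec_min([53, 16, 90]): compare 53 with rec_min([16, 90])
rec_min([16, 90]): compare 16 with rec_min([90])
rec_min([90]) = 90  (base case)
Compare 16 with 90 -> 16
Compare 53 with 16 -> 16
Compare 56 with 16 -> 16
Compare 63 with 16 -> 16
Compare 29 with 16 -> 16

16


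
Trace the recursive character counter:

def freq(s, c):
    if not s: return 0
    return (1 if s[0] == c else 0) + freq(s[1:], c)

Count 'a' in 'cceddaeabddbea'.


s[0]='c' != 'a' -> 0
s[0]='c' != 'a' -> 0
s[0]='e' != 'a' -> 0
s[0]='d' != 'a' -> 0
s[0]='d' != 'a' -> 0
s[0]='a' == 'a' -> 1
s[0]='e' != 'a' -> 0
s[0]='a' == 'a' -> 1
s[0]='b' != 'a' -> 0
s[0]='d' != 'a' -> 0
s[0]='d' != 'a' -> 0
s[0]='b' != 'a' -> 0
s[0]='e' != 'a' -> 0
s[0]='a' == 'a' -> 1
Sum: 0 + 0 + 0 + 0 + 0 + 1 + 0 + 1 + 0 + 0 + 0 + 0 + 0 + 1 = 3

3


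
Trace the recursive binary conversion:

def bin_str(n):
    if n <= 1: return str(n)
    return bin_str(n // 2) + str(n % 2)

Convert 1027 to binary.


bin_str(1027) = bin_str(513) + '1'
bin_str(513) = bin_str(256) + '1'
bin_str(256) = bin_str(128) + '0'
bin_str(128) = bin_str(64) + '0'
bin_str(64) = bin_str(32) + '0'
bin_str(32) = bin_str(16) + '0'
bin_str(16) = bin_str(8) + '0'
bin_str(8) = bin_str(4) + '0'
bin_str(4) = bin_str(2) + '0'
bin_str(2) = bin_str(1) + '0'
bin_str(1) = '1'  (base case)
Concatenating: '1' + '0' + '0' + '0' + '0' + '0' + '0' + '0' + '0' + '1' + '1' = '10000000011'

10000000011


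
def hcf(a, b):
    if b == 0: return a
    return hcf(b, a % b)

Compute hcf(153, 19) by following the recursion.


hcf(153, 19) = hcf(19, 1)
hcf(19, 1) = hcf(1, 0)
hcf(1, 0) = 1  (base case)

1


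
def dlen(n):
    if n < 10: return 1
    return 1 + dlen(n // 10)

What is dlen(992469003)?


dlen(992469003) = 1 + dlen(99246900)
dlen(99246900) = 1 + dlen(9924690)
dlen(9924690) = 1 + dlen(992469)
dlen(992469) = 1 + dlen(99246)
dlen(99246) = 1 + dlen(9924)
dlen(9924) = 1 + dlen(992)
dlen(992) = 1 + dlen(99)
dlen(99) = 1 + dlen(9)
dlen(9) = 1  (base case: 9 < 10)
Unwinding: 1 + 1 + 1 + 1 + 1 + 1 + 1 + 1 + 1 = 9

9


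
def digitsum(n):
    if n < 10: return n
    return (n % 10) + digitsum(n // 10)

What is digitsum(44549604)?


digitsum(44549604) = 4 + digitsum(4454960)
digitsum(4454960) = 0 + digitsum(445496)
digitsum(445496) = 6 + digitsum(44549)
digitsum(44549) = 9 + digitsum(4454)
digitsum(4454) = 4 + digitsum(445)
digitsum(445) = 5 + digitsum(44)
digitsum(44) = 4 + digitsum(4)
digitsum(4) = 4  (base case)
Total: 4 + 0 + 6 + 9 + 4 + 5 + 4 + 4 = 36

36


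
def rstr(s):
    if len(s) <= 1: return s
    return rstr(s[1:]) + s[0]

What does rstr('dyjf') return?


rstr('dyjf') = rstr('yjf') + 'd'
rstr('yjf') = rstr('jf') + 'y'
rstr('jf') = rstr('f') + 'j'
rstr('f') = 'f'  (base case)
Concatenating: 'f' + 'j' + 'y' + 'd' = 'fjyd'

fjyd


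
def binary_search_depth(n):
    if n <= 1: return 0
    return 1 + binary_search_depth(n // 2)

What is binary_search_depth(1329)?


1329 / 2 = 664
664 / 2 = 332
332 / 2 = 166
166 / 2 = 83
83 / 2 = 41
41 / 2 = 20
20 / 2 = 10
10 / 2 = 5
5 / 2 = 2
2 / 2 = 1
Reached 1 after 10 halvings

10


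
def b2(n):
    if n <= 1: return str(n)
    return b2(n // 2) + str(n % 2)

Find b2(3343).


b2(3343) = b2(1671) + '1'
b2(1671) = b2(835) + '1'
b2(835) = b2(417) + '1'
b2(417) = b2(208) + '1'
b2(208) = b2(104) + '0'
b2(104) = b2(52) + '0'
b2(52) = b2(26) + '0'
b2(26) = b2(13) + '0'
b2(13) = b2(6) + '1'
b2(6) = b2(3) + '0'
b2(3) = b2(1) + '1'
b2(1) = '1'  (base case)
Concatenating: '1' + '1' + '0' + '1' + '0' + '0' + '0' + '0' + '1' + '1' + '1' + '1' = '110100001111'

110100001111


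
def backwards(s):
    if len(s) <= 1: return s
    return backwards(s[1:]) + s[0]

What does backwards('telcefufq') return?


backwards('telcefufq') = backwards('elcefufq') + 't'
backwards('elcefufq') = backwards('lcefufq') + 'e'
backwards('lcefufq') = backwards('cefufq') + 'l'
backwards('cefufq') = backwards('efufq') + 'c'
backwards('efufq') = backwards('fufq') + 'e'
backwards('fufq') = backwards('ufq') + 'f'
backwards('ufq') = backwards('fq') + 'u'
backwards('fq') = backwards('q') + 'f'
backwards('q') = 'q'  (base case)
Concatenating: 'q' + 'f' + 'u' + 'f' + 'e' + 'c' + 'l' + 'e' + 't' = 'qfufeclet'

qfufeclet


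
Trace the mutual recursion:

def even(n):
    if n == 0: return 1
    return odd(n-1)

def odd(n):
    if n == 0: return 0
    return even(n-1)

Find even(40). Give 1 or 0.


even(40) = odd(39)
odd(39) = even(38)
even(38) = odd(37)
odd(37) = even(36)
even(36) = odd(35)
odd(35) = even(34)
even(34) = odd(33)
odd(33) = even(32)
even(32) = odd(31)
odd(31) = even(30)
even(30) = odd(29)
odd(29) = even(28)
even(28) = odd(27)
odd(27) = even(26)
even(26) = odd(25)
odd(25) = even(24)
even(24) = odd(23)
odd(23) = even(22)
even(22) = odd(21)
odd(21) = even(20)
even(20) = odd(19)
odd(19) = even(18)
even(18) = odd(17)
odd(17) = even(16)
even(16) = odd(15)
odd(15) = even(14)
even(14) = odd(13)
odd(13) = even(12)
even(12) = odd(11)
odd(11) = even(10)
even(10) = odd(9)
odd(9) = even(8)
even(8) = odd(7)
odd(7) = even(6)
even(6) = odd(5)
odd(5) = even(4)
even(4) = odd(3)
odd(3) = even(2)
even(2) = odd(1)
odd(1) = even(0)
even(0) = 1  (base case)
Result: 1

1


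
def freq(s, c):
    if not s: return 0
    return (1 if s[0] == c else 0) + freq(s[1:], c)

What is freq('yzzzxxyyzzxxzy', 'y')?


s[0]='y' == 'y' -> 1
s[0]='z' != 'y' -> 0
s[0]='z' != 'y' -> 0
s[0]='z' != 'y' -> 0
s[0]='x' != 'y' -> 0
s[0]='x' != 'y' -> 0
s[0]='y' == 'y' -> 1
s[0]='y' == 'y' -> 1
s[0]='z' != 'y' -> 0
s[0]='z' != 'y' -> 0
s[0]='x' != 'y' -> 0
s[0]='x' != 'y' -> 0
s[0]='z' != 'y' -> 0
s[0]='y' == 'y' -> 1
Sum: 1 + 0 + 0 + 0 + 0 + 0 + 1 + 1 + 0 + 0 + 0 + 0 + 0 + 1 = 4

4


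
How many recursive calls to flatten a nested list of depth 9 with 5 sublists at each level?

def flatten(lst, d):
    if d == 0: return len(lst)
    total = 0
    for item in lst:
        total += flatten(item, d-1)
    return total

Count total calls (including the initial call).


At depth 0 (root): 1 call
At depth 1: each of 1 parents calls flatten on 5 children = 5 calls
At depth 2: each of 5 parents calls flatten on 5 children = 25 calls
At depth 3: each of 25 parents calls flatten on 5 children = 125 calls
At depth 4: each of 125 parents calls flatten on 5 children = 625 calls
At depth 5: each of 625 parents calls flatten on 5 children = 3125 calls
At depth 6: each of 3125 parents calls flatten on 5 children = 15625 calls
At depth 7: each of 15625 parents calls flatten on 5 children = 78125 calls
At depth 8: each of 78125 parents calls flatten on 5 children = 390625 calls
At depth 9: each of 390625 parents calls flatten on 5 children = 1953125 calls
Total: 1 + 5 + 25 + 125 + 625 + 3125 + 15625 + 78125 + 390625 + 1953125 = 2441406

2441406


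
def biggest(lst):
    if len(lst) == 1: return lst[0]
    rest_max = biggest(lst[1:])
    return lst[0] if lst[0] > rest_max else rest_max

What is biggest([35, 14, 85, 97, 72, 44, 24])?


biggest([35, 14, 85, 97, 72, 44, 24]): compare 35 with biggest([14, 85, 97, 72, 44, 24])
biggest([14, 85, 97, 72, 44, 24]): compare 14 with biggest([85, 97, 72, 44, 24])
biggest([85, 97, 72, 44, 24]): compare 85 with biggest([97, 72, 44, 24])
biggest([97, 72, 44, 24]): compare 97 with biggest([72, 44, 24])
biggest([72, 44, 24]): compare 72 with biggest([44, 24])
biggest([44, 24]): compare 44 with biggest([24])
biggest([24]) = 24  (base case)
Compare 44 with 24 -> 44
Compare 72 with 44 -> 72
Compare 97 with 72 -> 97
Compare 85 with 97 -> 97
Compare 14 with 97 -> 97
Compare 35 with 97 -> 97

97


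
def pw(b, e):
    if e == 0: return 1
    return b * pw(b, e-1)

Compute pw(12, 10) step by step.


pw(12, 10)
= 12 * pw(12, 9)
= 12 * 12 * pw(12, 8)
= 12 * 12 * 12 * pw(12, 7)
= 12 * 12 * 12 * 12 * pw(12, 6)
= 12 * 12 * 12 * 12 * 12 * pw(12, 5)
= 12 * 12 * 12 * 12 * 12 * 12 * pw(12, 4)
= 12 * 12 * 12 * 12 * 12 * 12 * 12 * pw(12, 3)
= 12 * 12 * 12 * 12 * 12 * 12 * 12 * 12 * pw(12, 2)
= 12 * 12 * 12 * 12 * 12 * 12 * 12 * 12 * 12 * pw(12, 1)
= 12 * 12 * 12 * 12 * 12 * 12 * 12 * 12 * 12 * 12 * pw(12, 0)
= 12 * 12 * 12 * 12 * 12 * 12 * 12 * 12 * 12 * 12 * 1
= 61917364224

61917364224


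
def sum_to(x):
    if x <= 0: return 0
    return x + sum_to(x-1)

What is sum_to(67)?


sum_to(67)
= 67 + 66 + 65 + 64 + 63 + 62 + 61 + 60 + 59 + 58 + 57 + 56 + 55 + 54 + 53 + 52 + 51 + 50 + 49 + 48 + 47 + 46 + 45 + 44 + 43 + 42 + 41 + 40 + 39 + 38 + 37 + 36 + 35 + 34 + 33 + 32 + 31 + 30 + 29 + 28 + 27 + 26 + 25 + 24 + 23 + 22 + 21 + 20 + 19 + 18 + 17 + 16 + 15 + 14 + 13 + 12 + 11 + 10 + 9 + 8 + 7 + 6 + 5 + 4 + 3 + 2 + 1 + sum_to(0)
= 67 + 66 + 65 + 64 + 63 + 62 + 61 + 60 + 59 + 58 + 57 + 56 + 55 + 54 + 53 + 52 + 51 + 50 + 49 + 48 + 47 + 46 + 45 + 44 + 43 + 42 + 41 + 40 + 39 + 38 + 37 + 36 + 35 + 34 + 33 + 32 + 31 + 30 + 29 + 28 + 27 + 26 + 25 + 24 + 23 + 22 + 21 + 20 + 19 + 18 + 17 + 16 + 15 + 14 + 13 + 12 + 11 + 10 + 9 + 8 + 7 + 6 + 5 + 4 + 3 + 2 + 1 + 0
= 2278

2278


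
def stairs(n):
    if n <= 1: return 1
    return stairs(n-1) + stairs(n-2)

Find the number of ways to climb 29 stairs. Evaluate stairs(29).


Building up from base cases:
stairs(0) = 1
stairs(1) = 1
stairs(2) = stairs(1) + stairs(0) = 1 + 1 = 2
stairs(3) = stairs(2) + stairs(1) = 2 + 1 = 3
stairs(4) = stairs(3) + stairs(2) = 3 + 2 = 5
stairs(5) = stairs(4) + stairs(3) = 5 + 3 = 8
stairs(6) = stairs(5) + stairs(4) = 8 + 5 = 13
stairs(7) = stairs(6) + stairs(5) = 13 + 8 = 21
stairs(8) = stairs(7) + stairs(6) = 21 + 13 = 34
stairs(9) = stairs(8) + stairs(7) = 34 + 21 = 55
stairs(10) = stairs(9) + stairs(8) = 55 + 34 = 89
stairs(11) = stairs(10) + stairs(9) = 89 + 55 = 144
stairs(12) = stairs(11) + stairs(10) = 144 + 89 = 233
stairs(13) = stairs(12) + stairs(11) = 233 + 144 = 377
stairs(14) = stairs(13) + stairs(12) = 377 + 233 = 610
stairs(15) = stairs(14) + stairs(13) = 610 + 377 = 987
stairs(16) = stairs(15) + stairs(14) = 987 + 610 = 1597
stairs(17) = stairs(16) + stairs(15) = 1597 + 987 = 2584
stairs(18) = stairs(17) + stairs(16) = 2584 + 1597 = 4181
stairs(19) = stairs(18) + stairs(17) = 4181 + 2584 = 6765
stairs(20) = stairs(19) + stairs(18) = 6765 + 4181 = 10946
stairs(21) = stairs(20) + stairs(19) = 10946 + 6765 = 17711
stairs(22) = stairs(21) + stairs(20) = 17711 + 10946 = 28657
stairs(23) = stairs(22) + stairs(21) = 28657 + 17711 = 46368
stairs(24) = stairs(23) + stairs(22) = 46368 + 28657 = 75025
stairs(25) = stairs(24) + stairs(23) = 75025 + 46368 = 121393
stairs(26) = stairs(25) + stairs(24) = 121393 + 75025 = 196418
stairs(27) = stairs(26) + stairs(25) = 196418 + 121393 = 317811
stairs(28) = stairs(27) + stairs(26) = 317811 + 196418 = 514229
stairs(29) = stairs(28) + stairs(27) = 514229 + 317811 = 832040

832040


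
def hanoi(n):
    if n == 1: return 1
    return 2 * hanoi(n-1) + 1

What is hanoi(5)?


hanoi(5) = 2 * hanoi(4) + 1
hanoi(4) = 2 * hanoi(3) + 1
hanoi(3) = 2 * hanoi(2) + 1
hanoi(2) = 2 * hanoi(1) + 1
hanoi(1) = 1  (base case)
hanoi(2) = 2 * 1 + 1 = 3
hanoi(3) = 2 * 3 + 1 = 7
hanoi(4) = 2 * 7 + 1 = 15
hanoi(5) = 2 * 15 + 1 = 31

31


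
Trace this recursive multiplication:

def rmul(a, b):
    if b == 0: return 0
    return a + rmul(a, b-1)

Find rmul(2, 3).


rmul(2, 3) = 2 + rmul(2, 2)
rmul(2, 2) = 2 + rmul(2, 1)
rmul(2, 1) = 2 + rmul(2, 0)
rmul(2, 0) = 0  (base case)
Total: 2 + 2 + 2 + 0 = 6

6


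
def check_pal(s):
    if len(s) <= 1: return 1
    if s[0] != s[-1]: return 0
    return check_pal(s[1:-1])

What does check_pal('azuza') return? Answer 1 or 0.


check_pal('azuza'): s[0]='a' == s[-1]='a' -> check check_pal('zuz')
check_pal('zuz'): s[0]='z' == s[-1]='z' -> check check_pal('u')
check_pal('u'): len <= 1 -> return 1  (base case)
Result: 1 (palindrome)

1


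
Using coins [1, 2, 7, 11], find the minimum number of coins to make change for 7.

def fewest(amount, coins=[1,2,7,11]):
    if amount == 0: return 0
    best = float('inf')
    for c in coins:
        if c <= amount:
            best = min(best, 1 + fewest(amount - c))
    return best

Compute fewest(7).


Building up with DP:
fewest(0) = 0
fewest(1) = min(1+fewest(0)=1+0=1) = 1
fewest(2) = min(1+fewest(1)=1+1=2, 1+fewest(0)=1+0=1) = 1
fewest(3) = min(1+fewest(2)=1+1=2, 1+fewest(1)=1+1=2) = 2
fewest(4) = min(1+fewest(3)=1+2=3, 1+fewest(2)=1+1=2) = 2
fewest(5) = min(1+fewest(4)=1+2=3, 1+fewest(3)=1+2=3) = 3
fewest(6) = min(1+fewest(5)=1+3=4, 1+fewest(4)=1+2=3) = 3
fewest(7) = min(1+fewest(6)=1+3=4, 1+fewest(5)=1+3=4, 1+fewest(0)=1+0=1) = 1

1


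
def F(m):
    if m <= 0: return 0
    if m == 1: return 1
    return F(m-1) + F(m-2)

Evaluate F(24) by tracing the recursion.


Computing F(24) bottom-up:
F(0) = 0
F(1) = 1
F(2) = F(1) + F(0) = 1 + 0 = 1
F(3) = F(2) + F(1) = 1 + 1 = 2
F(4) = F(3) + F(2) = 2 + 1 = 3
F(5) = F(4) + F(3) = 3 + 2 = 5
F(6) = F(5) + F(4) = 5 + 3 = 8
F(7) = F(6) + F(5) = 8 + 5 = 13
F(8) = F(7) + F(6) = 13 + 8 = 21
F(9) = F(8) + F(7) = 21 + 13 = 34
F(10) = F(9) + F(8) = 34 + 21 = 55
F(11) = F(10) + F(9) = 55 + 34 = 89
F(12) = F(11) + F(10) = 89 + 55 = 144
F(13) = F(12) + F(11) = 144 + 89 = 233
F(14) = F(13) + F(12) = 233 + 144 = 377
F(15) = F(14) + F(13) = 377 + 233 = 610
F(16) = F(15) + F(14) = 610 + 377 = 987
F(17) = F(16) + F(15) = 987 + 610 = 1597
F(18) = F(17) + F(16) = 1597 + 987 = 2584
F(19) = F(18) + F(17) = 2584 + 1597 = 4181
F(20) = F(19) + F(18) = 4181 + 2584 = 6765
F(21) = F(20) + F(19) = 6765 + 4181 = 10946
F(22) = F(21) + F(20) = 10946 + 6765 = 17711
F(23) = F(22) + F(21) = 17711 + 10946 = 28657
F(24) = F(23) + F(22) = 28657 + 17711 = 46368

46368


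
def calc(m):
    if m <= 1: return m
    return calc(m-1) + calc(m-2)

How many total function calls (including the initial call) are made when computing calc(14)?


Let C(n) = total calls for calc(n)
C(0) = 1, C(1) = 1
C(2) = 1 + C(1) + C(0) = 1 + 1 + 1 = 3
C(3) = 1 + C(2) + C(1) = 1 + 3 + 1 = 5
C(4) = 1 + C(3) + C(2) = 1 + 5 + 3 = 9
C(5) = 1 + C(4) + C(3) = 1 + 9 + 5 = 15
C(6) = 1 + C(5) + C(4) = 1 + 15 + 9 = 25
C(7) = 1 + C(6) + C(5) = 1 + 25 + 15 = 41
C(8) = 1 + C(7) + C(6) = 1 + 41 + 25 = 67
C(9) = 1 + C(8) + C(7) = 1 + 67 + 41 = 109
C(10) = 1 + C(9) + C(8) = 1 + 109 + 67 = 177
C(11) = 1 + C(10) + C(9) = 1 + 177 + 109 = 287
C(12) = 1 + C(11) + C(10) = 1 + 287 + 177 = 465
C(13) = 1 + C(12) + C(11) = 1 + 465 + 287 = 753
C(14) = 1 + C(13) + C(12) = 1 + 753 + 465 = 1219

1219


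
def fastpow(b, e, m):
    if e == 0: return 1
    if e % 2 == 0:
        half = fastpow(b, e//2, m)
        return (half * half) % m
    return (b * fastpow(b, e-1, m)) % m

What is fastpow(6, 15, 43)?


fastpow(6, 15, 43): e is odd, compute fastpow(6, 14, 43)
  fastpow(6, 14, 43): e is even, compute fastpow(6, 7, 43)
    fastpow(6, 7, 43): e is odd, compute fastpow(6, 6, 43)
      fastpow(6, 6, 43): e is even, compute fastpow(6, 3, 43)
        fastpow(6, 3, 43): e is odd, compute fastpow(6, 2, 43)
          fastpow(6, 2, 43): e is even, compute fastpow(6, 1, 43)
          fastpow(6, 1, 43): e is odd, compute fastpow(6, 0, 43)
          fastpow(6, 0, 43) = 1
          (6 * 1) % 43 = 6
          half=6, (6*6) % 43 = 36
        (6 * 36) % 43 = 1
      half=1, (1*1) % 43 = 1
    (6 * 1) % 43 = 6
  half=6, (6*6) % 43 = 36
(6 * 36) % 43 = 1

1


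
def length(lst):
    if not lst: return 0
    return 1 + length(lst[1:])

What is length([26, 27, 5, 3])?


length([26, 27, 5, 3]) = 1 + length([27, 5, 3])
length([27, 5, 3]) = 1 + length([5, 3])
length([5, 3]) = 1 + length([3])
length([3]) = 1 + length([])
length([]) = 0  (base case)
Unwinding: 1 + 1 + 1 + 1 + 0 = 4

4


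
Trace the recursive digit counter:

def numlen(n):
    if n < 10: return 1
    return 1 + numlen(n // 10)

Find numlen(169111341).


numlen(169111341) = 1 + numlen(16911134)
numlen(16911134) = 1 + numlen(1691113)
numlen(1691113) = 1 + numlen(169111)
numlen(169111) = 1 + numlen(16911)
numlen(16911) = 1 + numlen(1691)
numlen(1691) = 1 + numlen(169)
numlen(169) = 1 + numlen(16)
numlen(16) = 1 + numlen(1)
numlen(1) = 1  (base case: 1 < 10)
Unwinding: 1 + 1 + 1 + 1 + 1 + 1 + 1 + 1 + 1 = 9

9


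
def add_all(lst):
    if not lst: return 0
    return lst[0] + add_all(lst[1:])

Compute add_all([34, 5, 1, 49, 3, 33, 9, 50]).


add_all([34, 5, 1, 49, 3, 33, 9, 50]) = 34 + add_all([5, 1, 49, 3, 33, 9, 50])
add_all([5, 1, 49, 3, 33, 9, 50]) = 5 + add_all([1, 49, 3, 33, 9, 50])
add_all([1, 49, 3, 33, 9, 50]) = 1 + add_all([49, 3, 33, 9, 50])
add_all([49, 3, 33, 9, 50]) = 49 + add_all([3, 33, 9, 50])
add_all([3, 33, 9, 50]) = 3 + add_all([33, 9, 50])
add_all([33, 9, 50]) = 33 + add_all([9, 50])
add_all([9, 50]) = 9 + add_all([50])
add_all([50]) = 50 + add_all([])
add_all([]) = 0  (base case)
Total: 34 + 5 + 1 + 49 + 3 + 33 + 9 + 50 + 0 = 184

184


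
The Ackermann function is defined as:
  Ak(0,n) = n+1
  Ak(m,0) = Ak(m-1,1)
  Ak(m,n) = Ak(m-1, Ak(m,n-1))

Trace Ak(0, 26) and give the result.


Ak(0, 26) = 27
Result: Ak(0, 26) = 27

27


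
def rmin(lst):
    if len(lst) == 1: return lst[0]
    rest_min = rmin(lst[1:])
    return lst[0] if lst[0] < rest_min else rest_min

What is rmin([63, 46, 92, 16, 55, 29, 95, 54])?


rmin([63, 46, 92, 16, 55, 29, 95, 54]): compare 63 with rmin([46, 92, 16, 55, 29, 95, 54])
rmin([46, 92, 16, 55, 29, 95, 54]): compare 46 with rmin([92, 16, 55, 29, 95, 54])
rmin([92, 16, 55, 29, 95, 54]): compare 92 with rmin([16, 55, 29, 95, 54])
rmin([16, 55, 29, 95, 54]): compare 16 with rmin([55, 29, 95, 54])
rmin([55, 29, 95, 54]): compare 55 with rmin([29, 95, 54])
rmin([29, 95, 54]): compare 29 with rmin([95, 54])
rmin([95, 54]): compare 95 with rmin([54])
rmin([54]) = 54  (base case)
Compare 95 with 54 -> 54
Compare 29 with 54 -> 29
Compare 55 with 29 -> 29
Compare 16 with 29 -> 16
Compare 92 with 16 -> 16
Compare 46 with 16 -> 16
Compare 63 with 16 -> 16

16


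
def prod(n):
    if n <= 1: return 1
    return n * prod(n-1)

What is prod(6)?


prod(6)
= 6 * prod(5)
= 6 * 5 * prod(4)
= 6 * 5 * 4 * prod(3)
= 6 * 5 * 4 * 3 * prod(2)
= 6 * 5 * 4 * 3 * 2 * prod(1)
= 6 * 5 * 4 * 3 * 2 * 1
= 720

720


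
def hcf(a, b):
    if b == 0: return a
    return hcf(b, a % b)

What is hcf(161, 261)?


hcf(161, 261) = hcf(261, 161)
hcf(261, 161) = hcf(161, 100)
hcf(161, 100) = hcf(100, 61)
hcf(100, 61) = hcf(61, 39)
hcf(61, 39) = hcf(39, 22)
hcf(39, 22) = hcf(22, 17)
hcf(22, 17) = hcf(17, 5)
hcf(17, 5) = hcf(5, 2)
hcf(5, 2) = hcf(2, 1)
hcf(2, 1) = hcf(1, 0)
hcf(1, 0) = 1  (base case)

1


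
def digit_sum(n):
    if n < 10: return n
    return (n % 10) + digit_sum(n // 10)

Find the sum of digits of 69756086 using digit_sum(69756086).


digit_sum(69756086) = 6 + digit_sum(6975608)
digit_sum(6975608) = 8 + digit_sum(697560)
digit_sum(697560) = 0 + digit_sum(69756)
digit_sum(69756) = 6 + digit_sum(6975)
digit_sum(6975) = 5 + digit_sum(697)
digit_sum(697) = 7 + digit_sum(69)
digit_sum(69) = 9 + digit_sum(6)
digit_sum(6) = 6  (base case)
Total: 6 + 8 + 0 + 6 + 5 + 7 + 9 + 6 = 47

47


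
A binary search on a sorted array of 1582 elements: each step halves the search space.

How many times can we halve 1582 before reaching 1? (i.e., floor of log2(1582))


1582 / 2 = 791
791 / 2 = 395
395 / 2 = 197
197 / 2 = 98
98 / 2 = 49
49 / 2 = 24
24 / 2 = 12
12 / 2 = 6
6 / 2 = 3
3 / 2 = 1
Reached 1 after 10 halvings

10


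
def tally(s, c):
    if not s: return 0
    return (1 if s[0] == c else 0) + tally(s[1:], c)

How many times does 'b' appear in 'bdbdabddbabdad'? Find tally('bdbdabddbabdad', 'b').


s[0]='b' == 'b' -> 1
s[0]='d' != 'b' -> 0
s[0]='b' == 'b' -> 1
s[0]='d' != 'b' -> 0
s[0]='a' != 'b' -> 0
s[0]='b' == 'b' -> 1
s[0]='d' != 'b' -> 0
s[0]='d' != 'b' -> 0
s[0]='b' == 'b' -> 1
s[0]='a' != 'b' -> 0
s[0]='b' == 'b' -> 1
s[0]='d' != 'b' -> 0
s[0]='a' != 'b' -> 0
s[0]='d' != 'b' -> 0
Sum: 1 + 0 + 1 + 0 + 0 + 1 + 0 + 0 + 1 + 0 + 1 + 0 + 0 + 0 = 5

5
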